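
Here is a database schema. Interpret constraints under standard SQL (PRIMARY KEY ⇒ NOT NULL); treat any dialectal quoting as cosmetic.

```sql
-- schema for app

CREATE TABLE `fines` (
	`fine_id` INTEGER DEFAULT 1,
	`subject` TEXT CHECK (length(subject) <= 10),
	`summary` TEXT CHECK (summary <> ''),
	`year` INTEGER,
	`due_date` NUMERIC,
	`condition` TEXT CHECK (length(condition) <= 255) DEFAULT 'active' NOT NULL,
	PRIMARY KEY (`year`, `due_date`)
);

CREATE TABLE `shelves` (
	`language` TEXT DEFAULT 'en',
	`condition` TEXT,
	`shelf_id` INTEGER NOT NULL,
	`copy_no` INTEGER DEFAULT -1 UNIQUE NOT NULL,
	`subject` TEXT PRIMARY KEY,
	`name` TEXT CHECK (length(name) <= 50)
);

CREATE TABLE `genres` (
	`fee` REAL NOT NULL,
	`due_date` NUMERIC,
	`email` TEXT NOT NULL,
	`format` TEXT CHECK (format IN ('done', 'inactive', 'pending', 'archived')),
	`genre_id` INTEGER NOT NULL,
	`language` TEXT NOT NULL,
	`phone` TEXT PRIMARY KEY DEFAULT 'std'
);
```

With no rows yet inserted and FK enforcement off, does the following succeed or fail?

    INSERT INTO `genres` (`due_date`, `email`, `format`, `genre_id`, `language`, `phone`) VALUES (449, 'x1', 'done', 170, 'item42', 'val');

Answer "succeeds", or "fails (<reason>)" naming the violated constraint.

fails (NOT NULL on fee)

fee is omitted from the column list and has no DEFAULT, so it would receive NULL.
But fee is declared NOT NULL.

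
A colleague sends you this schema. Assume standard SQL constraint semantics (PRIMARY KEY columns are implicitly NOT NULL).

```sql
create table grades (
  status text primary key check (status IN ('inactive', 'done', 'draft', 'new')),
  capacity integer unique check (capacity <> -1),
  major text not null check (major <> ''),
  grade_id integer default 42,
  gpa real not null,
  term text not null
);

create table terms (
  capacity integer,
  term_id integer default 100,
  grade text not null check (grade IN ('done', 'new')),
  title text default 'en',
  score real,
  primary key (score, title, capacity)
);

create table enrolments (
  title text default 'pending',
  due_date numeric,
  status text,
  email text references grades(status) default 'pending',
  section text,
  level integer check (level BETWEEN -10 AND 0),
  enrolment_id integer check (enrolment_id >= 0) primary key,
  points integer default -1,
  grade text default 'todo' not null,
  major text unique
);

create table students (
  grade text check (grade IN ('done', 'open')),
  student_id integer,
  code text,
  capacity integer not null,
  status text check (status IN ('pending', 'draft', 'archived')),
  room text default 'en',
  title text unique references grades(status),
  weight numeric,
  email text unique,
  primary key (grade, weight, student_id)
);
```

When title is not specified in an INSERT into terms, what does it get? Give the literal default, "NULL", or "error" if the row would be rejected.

'en'

title has an explicit DEFAULT 'en'.
When the column is omitted from an INSERT, that default is used.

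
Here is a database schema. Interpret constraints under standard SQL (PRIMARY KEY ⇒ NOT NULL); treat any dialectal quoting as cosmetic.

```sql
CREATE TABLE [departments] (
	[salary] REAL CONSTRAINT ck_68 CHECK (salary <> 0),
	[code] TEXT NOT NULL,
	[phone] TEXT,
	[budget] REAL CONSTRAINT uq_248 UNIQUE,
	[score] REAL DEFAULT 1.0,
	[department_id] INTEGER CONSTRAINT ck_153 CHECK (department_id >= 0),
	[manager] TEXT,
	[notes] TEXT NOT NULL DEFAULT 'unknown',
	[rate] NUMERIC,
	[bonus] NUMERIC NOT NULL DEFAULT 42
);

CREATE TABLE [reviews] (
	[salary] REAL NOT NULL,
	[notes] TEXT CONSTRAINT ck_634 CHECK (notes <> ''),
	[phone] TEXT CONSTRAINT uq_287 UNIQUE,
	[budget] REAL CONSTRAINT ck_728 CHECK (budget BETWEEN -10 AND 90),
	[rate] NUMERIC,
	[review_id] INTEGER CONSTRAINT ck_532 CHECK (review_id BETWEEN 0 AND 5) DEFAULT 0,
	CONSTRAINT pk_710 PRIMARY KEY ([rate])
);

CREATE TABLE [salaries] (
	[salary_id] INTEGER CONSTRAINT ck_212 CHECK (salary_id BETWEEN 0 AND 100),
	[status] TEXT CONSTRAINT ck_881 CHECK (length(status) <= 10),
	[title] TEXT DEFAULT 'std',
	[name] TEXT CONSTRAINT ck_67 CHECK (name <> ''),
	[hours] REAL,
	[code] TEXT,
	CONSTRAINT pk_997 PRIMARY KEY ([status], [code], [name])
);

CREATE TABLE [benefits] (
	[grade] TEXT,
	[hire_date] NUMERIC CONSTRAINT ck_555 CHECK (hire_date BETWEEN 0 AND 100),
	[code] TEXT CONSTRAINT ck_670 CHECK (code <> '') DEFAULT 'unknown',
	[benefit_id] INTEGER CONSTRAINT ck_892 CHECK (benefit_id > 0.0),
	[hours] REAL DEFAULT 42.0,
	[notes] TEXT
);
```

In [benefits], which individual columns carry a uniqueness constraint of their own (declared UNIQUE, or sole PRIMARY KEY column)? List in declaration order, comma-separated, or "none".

none

- grade: no UNIQUE or single-column PK constraint.
- hire_date: no UNIQUE or single-column PK constraint.
- code: no UNIQUE or single-column PK constraint.
- benefit_id: no UNIQUE or single-column PK constraint.
- hours: no UNIQUE or single-column PK constraint.
- notes: no UNIQUE or single-column PK constraint.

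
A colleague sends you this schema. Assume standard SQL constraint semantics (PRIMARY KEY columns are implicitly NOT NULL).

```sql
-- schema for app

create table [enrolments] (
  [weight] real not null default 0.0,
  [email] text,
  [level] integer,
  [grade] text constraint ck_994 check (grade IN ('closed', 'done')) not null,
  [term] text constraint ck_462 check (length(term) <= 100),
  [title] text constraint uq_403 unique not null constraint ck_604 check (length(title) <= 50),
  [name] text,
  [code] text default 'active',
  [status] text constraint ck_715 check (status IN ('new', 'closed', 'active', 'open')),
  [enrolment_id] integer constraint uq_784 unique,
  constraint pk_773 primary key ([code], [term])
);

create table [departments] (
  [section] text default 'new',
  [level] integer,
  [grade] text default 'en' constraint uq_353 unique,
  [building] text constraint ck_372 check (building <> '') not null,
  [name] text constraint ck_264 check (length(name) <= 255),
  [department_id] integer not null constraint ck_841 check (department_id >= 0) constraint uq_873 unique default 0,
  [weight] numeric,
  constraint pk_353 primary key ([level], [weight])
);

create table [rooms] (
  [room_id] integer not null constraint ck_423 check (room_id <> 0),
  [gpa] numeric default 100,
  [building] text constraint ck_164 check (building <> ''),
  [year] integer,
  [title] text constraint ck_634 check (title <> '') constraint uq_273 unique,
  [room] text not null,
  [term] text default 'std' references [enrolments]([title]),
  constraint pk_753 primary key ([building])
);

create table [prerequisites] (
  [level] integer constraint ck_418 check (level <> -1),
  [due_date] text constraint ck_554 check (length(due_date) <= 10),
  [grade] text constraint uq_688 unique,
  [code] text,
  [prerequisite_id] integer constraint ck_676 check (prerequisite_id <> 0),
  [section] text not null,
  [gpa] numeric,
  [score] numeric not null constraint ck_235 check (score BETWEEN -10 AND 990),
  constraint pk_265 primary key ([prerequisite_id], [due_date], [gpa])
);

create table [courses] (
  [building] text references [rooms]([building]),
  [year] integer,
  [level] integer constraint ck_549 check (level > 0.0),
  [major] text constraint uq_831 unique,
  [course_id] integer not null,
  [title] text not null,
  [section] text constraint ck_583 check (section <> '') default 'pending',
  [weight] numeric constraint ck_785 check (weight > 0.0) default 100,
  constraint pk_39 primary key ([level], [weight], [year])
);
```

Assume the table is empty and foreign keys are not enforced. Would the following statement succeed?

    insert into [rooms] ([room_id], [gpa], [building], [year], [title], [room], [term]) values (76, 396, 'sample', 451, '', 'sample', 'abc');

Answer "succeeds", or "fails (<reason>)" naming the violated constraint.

The value '' for title violates CHECK (title <> '').

fails (CHECK on title)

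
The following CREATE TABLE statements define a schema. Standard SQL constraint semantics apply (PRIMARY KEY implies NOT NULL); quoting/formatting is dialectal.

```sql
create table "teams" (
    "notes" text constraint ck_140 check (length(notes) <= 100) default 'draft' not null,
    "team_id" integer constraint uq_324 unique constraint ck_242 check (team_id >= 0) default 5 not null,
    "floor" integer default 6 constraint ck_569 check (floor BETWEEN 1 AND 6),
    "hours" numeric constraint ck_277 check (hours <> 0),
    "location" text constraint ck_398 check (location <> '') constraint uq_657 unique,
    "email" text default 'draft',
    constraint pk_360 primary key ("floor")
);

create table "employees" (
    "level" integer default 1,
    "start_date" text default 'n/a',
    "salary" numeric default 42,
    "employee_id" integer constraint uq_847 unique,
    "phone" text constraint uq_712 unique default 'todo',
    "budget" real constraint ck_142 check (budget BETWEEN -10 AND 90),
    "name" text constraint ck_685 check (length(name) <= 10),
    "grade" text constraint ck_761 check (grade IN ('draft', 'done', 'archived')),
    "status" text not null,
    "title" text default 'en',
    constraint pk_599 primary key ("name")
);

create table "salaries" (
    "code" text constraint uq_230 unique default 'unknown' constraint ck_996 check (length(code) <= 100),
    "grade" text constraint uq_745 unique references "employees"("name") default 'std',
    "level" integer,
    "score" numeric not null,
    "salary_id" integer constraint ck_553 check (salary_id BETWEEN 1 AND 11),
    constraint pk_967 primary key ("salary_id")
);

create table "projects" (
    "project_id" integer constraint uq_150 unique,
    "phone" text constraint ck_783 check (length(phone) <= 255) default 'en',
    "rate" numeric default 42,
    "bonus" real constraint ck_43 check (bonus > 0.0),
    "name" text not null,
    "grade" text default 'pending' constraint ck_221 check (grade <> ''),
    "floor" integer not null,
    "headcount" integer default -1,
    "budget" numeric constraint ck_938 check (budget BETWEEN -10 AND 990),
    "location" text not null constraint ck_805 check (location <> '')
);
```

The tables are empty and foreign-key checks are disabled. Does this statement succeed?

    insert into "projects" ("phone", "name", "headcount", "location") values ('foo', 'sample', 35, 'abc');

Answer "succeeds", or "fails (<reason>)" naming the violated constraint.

floor is omitted from the column list and has no DEFAULT, so it would receive NULL.
But floor is declared NOT NULL.

fails (NOT NULL on floor)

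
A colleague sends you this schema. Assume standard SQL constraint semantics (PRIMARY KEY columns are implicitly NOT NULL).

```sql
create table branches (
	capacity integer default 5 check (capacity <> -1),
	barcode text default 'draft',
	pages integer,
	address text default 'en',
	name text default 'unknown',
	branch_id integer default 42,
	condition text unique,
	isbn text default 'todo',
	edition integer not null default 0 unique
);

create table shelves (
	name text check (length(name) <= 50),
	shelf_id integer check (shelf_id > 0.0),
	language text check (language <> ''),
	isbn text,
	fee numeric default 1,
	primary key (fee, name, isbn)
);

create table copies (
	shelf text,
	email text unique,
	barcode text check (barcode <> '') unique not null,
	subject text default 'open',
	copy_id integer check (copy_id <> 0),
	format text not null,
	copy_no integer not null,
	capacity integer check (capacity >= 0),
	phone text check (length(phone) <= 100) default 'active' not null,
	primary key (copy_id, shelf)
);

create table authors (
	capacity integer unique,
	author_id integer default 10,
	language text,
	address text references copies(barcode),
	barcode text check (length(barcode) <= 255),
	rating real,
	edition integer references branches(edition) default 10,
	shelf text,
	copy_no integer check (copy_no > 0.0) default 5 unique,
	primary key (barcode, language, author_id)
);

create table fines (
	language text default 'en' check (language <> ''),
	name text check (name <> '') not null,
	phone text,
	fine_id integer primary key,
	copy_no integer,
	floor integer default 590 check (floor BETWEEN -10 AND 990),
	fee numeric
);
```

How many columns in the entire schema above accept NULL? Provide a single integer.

branches: 8 nullable (capacity, barcode, pages, address, name, branch_id, condition, isbn — PK none and explicit NOT NULL columns excluded).
shelves: 2 nullable (shelf_id, language — PK (fee, name, isbn) and explicit NOT NULL columns excluded).
copies: 3 nullable (email, subject, capacity — PK (copy_id, shelf) and explicit NOT NULL columns excluded).
authors: 6 nullable (capacity, address, rating, edition, shelf, copy_no — PK (barcode, language, author_id) and explicit NOT NULL columns excluded).
fines: 5 nullable (language, phone, copy_no, floor, fee — PK (fine_id) and explicit NOT NULL columns excluded).
Total: 8 + 2 + 3 + 6 + 5 = 24.

24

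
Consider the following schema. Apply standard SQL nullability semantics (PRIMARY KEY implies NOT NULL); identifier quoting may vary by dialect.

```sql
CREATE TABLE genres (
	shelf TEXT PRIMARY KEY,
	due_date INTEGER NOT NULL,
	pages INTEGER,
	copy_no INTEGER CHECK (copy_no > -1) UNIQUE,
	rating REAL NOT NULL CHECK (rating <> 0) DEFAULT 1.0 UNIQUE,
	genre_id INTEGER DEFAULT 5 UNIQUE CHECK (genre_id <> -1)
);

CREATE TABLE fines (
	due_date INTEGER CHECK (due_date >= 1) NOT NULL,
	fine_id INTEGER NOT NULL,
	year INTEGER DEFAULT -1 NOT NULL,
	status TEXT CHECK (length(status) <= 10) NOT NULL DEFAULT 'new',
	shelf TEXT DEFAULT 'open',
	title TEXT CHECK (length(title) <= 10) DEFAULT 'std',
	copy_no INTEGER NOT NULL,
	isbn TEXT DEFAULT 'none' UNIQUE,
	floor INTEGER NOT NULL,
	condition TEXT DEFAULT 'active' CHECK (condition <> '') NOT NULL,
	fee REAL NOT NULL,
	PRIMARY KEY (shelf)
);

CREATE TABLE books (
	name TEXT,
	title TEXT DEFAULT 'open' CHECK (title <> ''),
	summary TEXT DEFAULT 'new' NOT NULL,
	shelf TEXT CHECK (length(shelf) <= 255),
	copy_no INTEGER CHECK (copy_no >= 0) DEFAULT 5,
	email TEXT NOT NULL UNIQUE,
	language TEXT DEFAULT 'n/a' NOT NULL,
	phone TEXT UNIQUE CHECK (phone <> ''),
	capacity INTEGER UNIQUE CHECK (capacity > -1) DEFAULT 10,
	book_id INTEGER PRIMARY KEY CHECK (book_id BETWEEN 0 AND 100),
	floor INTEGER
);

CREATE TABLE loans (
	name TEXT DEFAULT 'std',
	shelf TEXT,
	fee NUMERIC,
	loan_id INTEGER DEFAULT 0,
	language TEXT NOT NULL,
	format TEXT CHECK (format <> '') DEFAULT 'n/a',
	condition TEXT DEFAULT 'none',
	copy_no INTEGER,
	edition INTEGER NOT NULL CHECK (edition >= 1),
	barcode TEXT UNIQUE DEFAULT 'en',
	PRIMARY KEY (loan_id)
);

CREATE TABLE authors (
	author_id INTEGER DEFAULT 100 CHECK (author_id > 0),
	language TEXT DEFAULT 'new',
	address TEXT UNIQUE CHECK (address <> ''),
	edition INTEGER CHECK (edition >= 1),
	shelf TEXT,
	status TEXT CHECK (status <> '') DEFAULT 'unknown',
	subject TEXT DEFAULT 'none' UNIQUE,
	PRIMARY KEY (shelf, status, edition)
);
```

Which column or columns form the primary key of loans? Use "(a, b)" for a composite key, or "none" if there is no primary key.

loan_id

loan_id is declared PRIMARY KEY as a table-level PRIMARY KEY clause.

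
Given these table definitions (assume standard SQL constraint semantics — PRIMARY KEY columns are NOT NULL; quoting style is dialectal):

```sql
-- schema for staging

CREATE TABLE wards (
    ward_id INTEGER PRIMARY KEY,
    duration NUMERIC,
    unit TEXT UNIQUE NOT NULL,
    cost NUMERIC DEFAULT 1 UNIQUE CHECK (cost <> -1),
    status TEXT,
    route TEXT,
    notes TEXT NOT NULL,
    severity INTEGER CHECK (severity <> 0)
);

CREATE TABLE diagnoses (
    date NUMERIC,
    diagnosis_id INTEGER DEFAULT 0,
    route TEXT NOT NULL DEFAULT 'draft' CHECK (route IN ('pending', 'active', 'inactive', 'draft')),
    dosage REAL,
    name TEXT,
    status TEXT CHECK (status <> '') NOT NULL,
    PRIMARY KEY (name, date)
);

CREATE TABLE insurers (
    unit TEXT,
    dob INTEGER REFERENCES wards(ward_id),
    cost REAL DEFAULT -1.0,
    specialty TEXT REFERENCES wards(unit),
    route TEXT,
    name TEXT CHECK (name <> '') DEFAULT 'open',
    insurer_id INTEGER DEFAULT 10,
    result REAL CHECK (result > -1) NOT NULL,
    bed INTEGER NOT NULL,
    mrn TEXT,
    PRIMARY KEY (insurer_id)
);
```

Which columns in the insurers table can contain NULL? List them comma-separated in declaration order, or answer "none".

- unit: no NOT NULL constraint applies → nullable.
- dob: a foreign key column may be NULL unless separately constrained → nullable.
- cost: DEFAULT only fills an omitted column; an explicit NULL is still allowed → nullable.
- specialty: a foreign key column may be NULL unless separately constrained → nullable.
- route: no NOT NULL constraint applies → nullable.
- name: CHECK does not forbid NULL (a CHECK constraint passes when its expression is NULL) → nullable.
- insurer_id: part of the PRIMARY KEY, which implies NOT NULL → not nullable.
- result: declared NOT NULL → not nullable.
- bed: declared NOT NULL → not nullable.
- mrn: no NOT NULL constraint applies → nullable.

unit, dob, cost, specialty, route, name, mrn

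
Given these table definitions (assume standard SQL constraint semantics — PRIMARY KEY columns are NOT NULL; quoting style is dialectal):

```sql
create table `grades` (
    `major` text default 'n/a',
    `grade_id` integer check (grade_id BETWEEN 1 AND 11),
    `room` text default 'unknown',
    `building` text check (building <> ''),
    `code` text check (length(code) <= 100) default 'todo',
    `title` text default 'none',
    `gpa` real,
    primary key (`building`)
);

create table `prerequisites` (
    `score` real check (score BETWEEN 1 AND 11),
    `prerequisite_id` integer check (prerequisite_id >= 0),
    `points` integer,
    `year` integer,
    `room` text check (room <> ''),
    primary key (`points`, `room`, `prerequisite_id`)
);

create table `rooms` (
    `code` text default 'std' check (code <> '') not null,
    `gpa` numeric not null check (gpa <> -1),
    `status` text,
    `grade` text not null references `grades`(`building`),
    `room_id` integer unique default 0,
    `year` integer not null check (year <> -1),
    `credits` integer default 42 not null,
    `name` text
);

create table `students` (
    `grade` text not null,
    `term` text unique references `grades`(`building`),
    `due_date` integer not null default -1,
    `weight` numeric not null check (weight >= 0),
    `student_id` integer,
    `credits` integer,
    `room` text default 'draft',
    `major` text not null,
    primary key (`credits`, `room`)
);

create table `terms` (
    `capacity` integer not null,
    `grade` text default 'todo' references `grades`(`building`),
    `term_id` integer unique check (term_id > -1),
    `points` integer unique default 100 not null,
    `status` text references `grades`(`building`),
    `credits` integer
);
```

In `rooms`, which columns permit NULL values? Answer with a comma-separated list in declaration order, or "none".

- code: declared NOT NULL → not nullable.
- gpa: declared NOT NULL → not nullable.
- status: no NOT NULL constraint applies → nullable.
- grade: declared NOT NULL → not nullable.
- room_id: UNIQUE does not imply NOT NULL → nullable.
- year: declared NOT NULL → not nullable.
- credits: declared NOT NULL → not nullable.
- name: no NOT NULL constraint applies → nullable.

status, room_id, name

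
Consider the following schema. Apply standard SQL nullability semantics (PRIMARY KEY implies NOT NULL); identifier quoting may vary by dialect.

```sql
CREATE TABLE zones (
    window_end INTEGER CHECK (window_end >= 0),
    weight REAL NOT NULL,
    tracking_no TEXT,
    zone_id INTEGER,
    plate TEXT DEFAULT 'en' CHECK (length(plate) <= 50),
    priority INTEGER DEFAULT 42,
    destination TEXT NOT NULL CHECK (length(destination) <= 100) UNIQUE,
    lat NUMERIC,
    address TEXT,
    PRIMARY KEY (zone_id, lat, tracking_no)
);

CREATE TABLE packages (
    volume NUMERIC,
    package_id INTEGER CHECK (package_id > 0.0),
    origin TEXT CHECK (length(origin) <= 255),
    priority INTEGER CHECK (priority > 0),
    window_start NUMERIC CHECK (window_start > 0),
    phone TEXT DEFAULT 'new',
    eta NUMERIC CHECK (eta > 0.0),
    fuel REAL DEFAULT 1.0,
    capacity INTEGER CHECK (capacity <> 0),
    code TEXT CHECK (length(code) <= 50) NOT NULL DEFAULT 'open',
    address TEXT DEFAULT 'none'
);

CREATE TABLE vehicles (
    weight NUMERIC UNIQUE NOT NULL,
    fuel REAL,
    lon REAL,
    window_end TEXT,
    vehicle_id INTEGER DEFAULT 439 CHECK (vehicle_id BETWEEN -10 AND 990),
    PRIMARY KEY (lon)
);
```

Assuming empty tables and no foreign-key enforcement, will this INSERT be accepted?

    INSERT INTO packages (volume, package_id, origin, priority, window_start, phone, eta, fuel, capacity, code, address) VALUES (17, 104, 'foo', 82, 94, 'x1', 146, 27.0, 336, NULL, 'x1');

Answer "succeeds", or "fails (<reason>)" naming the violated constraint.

code is explicitly set to NULL, but code is declared NOT NULL.

fails (NOT NULL on code)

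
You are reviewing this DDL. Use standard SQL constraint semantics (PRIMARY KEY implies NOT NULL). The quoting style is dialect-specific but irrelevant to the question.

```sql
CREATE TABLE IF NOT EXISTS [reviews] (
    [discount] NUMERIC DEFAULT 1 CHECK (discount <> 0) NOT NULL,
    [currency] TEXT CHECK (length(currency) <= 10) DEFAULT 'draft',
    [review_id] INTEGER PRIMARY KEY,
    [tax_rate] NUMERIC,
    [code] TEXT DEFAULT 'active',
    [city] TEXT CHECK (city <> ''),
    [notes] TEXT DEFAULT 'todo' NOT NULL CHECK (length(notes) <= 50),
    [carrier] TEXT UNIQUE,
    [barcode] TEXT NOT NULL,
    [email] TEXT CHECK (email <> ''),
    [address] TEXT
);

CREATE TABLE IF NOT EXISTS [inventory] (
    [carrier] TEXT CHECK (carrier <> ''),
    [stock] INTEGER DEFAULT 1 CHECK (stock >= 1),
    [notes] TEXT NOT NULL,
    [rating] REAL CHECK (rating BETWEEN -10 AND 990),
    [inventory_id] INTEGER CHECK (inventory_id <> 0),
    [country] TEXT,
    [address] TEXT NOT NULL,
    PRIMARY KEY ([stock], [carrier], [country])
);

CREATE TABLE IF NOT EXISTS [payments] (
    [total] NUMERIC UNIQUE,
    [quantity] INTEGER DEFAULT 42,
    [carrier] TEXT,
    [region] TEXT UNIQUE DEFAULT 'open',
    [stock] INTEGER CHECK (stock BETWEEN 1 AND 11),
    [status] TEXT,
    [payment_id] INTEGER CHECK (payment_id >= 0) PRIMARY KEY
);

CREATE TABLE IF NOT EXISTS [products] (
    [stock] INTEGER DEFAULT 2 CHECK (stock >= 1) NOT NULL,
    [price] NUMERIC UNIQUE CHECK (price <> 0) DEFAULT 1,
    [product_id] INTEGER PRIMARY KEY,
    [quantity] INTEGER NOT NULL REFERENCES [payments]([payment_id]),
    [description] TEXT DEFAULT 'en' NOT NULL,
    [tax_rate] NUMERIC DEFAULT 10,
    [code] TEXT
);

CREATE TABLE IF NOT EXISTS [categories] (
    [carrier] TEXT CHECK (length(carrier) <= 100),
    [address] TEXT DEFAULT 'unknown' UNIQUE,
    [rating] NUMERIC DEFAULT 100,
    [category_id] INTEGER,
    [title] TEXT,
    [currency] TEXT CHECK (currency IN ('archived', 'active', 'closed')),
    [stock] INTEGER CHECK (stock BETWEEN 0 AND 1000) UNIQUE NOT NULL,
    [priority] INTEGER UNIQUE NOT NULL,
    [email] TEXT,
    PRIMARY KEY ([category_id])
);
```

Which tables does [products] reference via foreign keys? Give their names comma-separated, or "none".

payments

- quantity REFERENCES payments(payment_id).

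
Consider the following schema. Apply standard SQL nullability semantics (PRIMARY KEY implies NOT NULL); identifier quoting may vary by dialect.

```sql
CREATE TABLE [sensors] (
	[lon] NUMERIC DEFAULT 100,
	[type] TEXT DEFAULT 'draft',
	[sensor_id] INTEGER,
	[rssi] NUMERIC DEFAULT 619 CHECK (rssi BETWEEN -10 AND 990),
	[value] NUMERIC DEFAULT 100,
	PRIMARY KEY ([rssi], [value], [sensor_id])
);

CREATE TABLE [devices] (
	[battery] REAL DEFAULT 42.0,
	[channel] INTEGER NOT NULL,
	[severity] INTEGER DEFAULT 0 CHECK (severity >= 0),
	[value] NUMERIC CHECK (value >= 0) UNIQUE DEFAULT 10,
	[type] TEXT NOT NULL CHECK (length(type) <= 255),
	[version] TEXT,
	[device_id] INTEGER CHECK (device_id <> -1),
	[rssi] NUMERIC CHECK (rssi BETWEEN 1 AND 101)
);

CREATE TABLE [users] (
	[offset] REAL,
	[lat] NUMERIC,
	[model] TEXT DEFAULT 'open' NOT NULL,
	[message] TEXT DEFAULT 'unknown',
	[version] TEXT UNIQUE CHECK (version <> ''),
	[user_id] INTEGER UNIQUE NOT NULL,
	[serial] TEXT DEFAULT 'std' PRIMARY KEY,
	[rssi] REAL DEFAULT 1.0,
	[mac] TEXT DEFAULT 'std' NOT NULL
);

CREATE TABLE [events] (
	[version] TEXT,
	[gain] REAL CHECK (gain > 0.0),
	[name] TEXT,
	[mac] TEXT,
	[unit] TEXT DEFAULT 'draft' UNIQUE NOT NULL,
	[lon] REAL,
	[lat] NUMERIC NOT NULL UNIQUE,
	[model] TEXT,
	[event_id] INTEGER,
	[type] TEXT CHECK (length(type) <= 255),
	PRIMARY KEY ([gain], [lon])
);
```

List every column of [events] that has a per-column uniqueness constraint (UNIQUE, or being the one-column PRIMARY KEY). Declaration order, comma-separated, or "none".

- version: no UNIQUE or single-column PK constraint.
- gain: part of a composite PRIMARY KEY — only the tuple is unique, not this column on its own.
- name: no UNIQUE or single-column PK constraint.
- mac: no UNIQUE or single-column PK constraint.
- unit: declared UNIQUE → unique.
- lon: part of a composite PRIMARY KEY — only the tuple is unique, not this column on its own.
- lat: declared UNIQUE → unique.
- model: no UNIQUE or single-column PK constraint.
- event_id: no UNIQUE or single-column PK constraint.
- type: no UNIQUE or single-column PK constraint.

unit, lat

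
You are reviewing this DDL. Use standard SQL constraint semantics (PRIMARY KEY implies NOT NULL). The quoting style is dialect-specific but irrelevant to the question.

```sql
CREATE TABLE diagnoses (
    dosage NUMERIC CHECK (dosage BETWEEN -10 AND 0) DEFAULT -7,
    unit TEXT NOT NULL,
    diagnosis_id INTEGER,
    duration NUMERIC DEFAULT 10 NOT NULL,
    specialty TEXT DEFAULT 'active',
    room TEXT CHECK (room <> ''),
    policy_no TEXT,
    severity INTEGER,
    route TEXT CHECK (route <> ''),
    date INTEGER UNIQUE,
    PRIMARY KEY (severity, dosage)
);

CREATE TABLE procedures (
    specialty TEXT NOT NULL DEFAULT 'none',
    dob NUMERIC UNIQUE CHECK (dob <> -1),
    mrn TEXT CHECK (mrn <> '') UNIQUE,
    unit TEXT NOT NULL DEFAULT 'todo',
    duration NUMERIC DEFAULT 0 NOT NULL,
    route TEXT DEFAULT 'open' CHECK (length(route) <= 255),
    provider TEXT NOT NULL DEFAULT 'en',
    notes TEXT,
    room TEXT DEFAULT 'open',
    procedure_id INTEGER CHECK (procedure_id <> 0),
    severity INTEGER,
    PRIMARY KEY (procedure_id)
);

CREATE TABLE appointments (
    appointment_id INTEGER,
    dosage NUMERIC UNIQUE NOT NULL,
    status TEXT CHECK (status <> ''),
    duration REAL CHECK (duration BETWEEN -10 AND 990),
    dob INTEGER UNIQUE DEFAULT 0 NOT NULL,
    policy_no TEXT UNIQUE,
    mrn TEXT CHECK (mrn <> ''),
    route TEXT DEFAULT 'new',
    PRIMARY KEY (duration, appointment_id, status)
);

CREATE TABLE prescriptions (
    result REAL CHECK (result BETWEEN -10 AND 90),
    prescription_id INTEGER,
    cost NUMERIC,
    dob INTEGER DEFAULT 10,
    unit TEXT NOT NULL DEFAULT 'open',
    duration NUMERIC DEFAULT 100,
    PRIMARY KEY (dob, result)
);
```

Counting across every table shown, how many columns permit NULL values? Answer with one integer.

diagnoses: 6 nullable (diagnosis_id, specialty, room, policy_no, route, date — PK (severity, dosage) and explicit NOT NULL columns excluded).
procedures: 6 nullable (dob, mrn, route, notes, room, severity — PK (procedure_id) and explicit NOT NULL columns excluded).
appointments: 3 nullable (policy_no, mrn, route — PK (duration, appointment_id, status) and explicit NOT NULL columns excluded).
prescriptions: 3 nullable (prescription_id, cost, duration — PK (dob, result) and explicit NOT NULL columns excluded).
Total: 6 + 6 + 3 + 3 = 18.

18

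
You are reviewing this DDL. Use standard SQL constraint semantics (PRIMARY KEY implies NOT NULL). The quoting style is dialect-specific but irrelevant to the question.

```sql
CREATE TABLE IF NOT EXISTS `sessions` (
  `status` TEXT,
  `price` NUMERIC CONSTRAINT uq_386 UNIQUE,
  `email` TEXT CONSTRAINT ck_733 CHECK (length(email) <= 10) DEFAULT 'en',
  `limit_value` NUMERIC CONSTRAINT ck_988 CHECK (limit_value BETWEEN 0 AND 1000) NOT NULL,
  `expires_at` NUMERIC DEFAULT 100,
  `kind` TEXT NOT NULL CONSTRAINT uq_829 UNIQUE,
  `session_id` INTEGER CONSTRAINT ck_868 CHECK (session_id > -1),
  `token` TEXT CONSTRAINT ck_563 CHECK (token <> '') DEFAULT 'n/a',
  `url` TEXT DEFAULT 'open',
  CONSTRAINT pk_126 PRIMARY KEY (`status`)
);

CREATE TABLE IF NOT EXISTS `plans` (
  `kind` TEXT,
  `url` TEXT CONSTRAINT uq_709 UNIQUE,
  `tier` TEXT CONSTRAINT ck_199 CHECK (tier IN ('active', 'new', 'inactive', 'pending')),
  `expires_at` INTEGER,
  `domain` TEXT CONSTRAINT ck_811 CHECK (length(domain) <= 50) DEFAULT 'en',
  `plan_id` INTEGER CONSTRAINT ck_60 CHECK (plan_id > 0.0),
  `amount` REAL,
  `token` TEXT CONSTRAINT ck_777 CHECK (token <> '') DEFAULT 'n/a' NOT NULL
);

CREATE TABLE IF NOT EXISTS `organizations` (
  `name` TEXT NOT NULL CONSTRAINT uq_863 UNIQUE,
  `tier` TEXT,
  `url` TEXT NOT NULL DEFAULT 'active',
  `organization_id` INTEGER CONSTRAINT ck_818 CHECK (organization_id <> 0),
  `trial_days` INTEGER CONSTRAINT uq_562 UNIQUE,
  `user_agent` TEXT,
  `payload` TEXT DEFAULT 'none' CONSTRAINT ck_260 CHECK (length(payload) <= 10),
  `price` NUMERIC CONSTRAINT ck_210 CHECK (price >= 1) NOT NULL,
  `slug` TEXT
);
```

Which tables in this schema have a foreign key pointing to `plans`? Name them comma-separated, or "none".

none

No REFERENCES clause anywhere in the schema names plans.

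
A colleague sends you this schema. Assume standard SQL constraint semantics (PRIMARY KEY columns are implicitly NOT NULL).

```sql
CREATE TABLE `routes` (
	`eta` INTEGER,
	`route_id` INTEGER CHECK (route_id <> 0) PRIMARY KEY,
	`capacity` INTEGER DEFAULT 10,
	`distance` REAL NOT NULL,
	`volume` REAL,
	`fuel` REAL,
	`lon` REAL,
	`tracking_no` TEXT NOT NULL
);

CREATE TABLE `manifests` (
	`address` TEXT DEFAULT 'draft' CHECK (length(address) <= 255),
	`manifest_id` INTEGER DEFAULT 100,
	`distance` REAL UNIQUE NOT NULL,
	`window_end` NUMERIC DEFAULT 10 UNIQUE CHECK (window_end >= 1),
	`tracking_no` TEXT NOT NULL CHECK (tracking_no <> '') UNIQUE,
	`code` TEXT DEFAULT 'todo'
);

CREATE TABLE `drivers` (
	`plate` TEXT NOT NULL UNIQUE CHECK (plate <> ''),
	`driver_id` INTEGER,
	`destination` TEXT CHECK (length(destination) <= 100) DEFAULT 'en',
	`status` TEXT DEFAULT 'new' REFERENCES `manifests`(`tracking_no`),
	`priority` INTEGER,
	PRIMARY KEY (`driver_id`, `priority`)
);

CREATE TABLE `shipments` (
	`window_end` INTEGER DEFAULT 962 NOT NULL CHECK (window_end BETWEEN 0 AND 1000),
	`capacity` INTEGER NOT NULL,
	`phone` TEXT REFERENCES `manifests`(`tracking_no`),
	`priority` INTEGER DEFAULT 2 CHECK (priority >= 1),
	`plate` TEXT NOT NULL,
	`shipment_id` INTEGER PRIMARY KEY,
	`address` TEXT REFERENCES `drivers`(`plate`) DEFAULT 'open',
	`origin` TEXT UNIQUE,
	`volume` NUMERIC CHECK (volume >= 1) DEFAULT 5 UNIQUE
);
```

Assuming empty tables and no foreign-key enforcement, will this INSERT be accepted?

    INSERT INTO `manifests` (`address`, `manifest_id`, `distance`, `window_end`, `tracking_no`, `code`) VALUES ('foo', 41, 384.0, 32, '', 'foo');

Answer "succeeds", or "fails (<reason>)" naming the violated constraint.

The value '' for tracking_no violates CHECK (tracking_no <> '').

fails (CHECK on tracking_no)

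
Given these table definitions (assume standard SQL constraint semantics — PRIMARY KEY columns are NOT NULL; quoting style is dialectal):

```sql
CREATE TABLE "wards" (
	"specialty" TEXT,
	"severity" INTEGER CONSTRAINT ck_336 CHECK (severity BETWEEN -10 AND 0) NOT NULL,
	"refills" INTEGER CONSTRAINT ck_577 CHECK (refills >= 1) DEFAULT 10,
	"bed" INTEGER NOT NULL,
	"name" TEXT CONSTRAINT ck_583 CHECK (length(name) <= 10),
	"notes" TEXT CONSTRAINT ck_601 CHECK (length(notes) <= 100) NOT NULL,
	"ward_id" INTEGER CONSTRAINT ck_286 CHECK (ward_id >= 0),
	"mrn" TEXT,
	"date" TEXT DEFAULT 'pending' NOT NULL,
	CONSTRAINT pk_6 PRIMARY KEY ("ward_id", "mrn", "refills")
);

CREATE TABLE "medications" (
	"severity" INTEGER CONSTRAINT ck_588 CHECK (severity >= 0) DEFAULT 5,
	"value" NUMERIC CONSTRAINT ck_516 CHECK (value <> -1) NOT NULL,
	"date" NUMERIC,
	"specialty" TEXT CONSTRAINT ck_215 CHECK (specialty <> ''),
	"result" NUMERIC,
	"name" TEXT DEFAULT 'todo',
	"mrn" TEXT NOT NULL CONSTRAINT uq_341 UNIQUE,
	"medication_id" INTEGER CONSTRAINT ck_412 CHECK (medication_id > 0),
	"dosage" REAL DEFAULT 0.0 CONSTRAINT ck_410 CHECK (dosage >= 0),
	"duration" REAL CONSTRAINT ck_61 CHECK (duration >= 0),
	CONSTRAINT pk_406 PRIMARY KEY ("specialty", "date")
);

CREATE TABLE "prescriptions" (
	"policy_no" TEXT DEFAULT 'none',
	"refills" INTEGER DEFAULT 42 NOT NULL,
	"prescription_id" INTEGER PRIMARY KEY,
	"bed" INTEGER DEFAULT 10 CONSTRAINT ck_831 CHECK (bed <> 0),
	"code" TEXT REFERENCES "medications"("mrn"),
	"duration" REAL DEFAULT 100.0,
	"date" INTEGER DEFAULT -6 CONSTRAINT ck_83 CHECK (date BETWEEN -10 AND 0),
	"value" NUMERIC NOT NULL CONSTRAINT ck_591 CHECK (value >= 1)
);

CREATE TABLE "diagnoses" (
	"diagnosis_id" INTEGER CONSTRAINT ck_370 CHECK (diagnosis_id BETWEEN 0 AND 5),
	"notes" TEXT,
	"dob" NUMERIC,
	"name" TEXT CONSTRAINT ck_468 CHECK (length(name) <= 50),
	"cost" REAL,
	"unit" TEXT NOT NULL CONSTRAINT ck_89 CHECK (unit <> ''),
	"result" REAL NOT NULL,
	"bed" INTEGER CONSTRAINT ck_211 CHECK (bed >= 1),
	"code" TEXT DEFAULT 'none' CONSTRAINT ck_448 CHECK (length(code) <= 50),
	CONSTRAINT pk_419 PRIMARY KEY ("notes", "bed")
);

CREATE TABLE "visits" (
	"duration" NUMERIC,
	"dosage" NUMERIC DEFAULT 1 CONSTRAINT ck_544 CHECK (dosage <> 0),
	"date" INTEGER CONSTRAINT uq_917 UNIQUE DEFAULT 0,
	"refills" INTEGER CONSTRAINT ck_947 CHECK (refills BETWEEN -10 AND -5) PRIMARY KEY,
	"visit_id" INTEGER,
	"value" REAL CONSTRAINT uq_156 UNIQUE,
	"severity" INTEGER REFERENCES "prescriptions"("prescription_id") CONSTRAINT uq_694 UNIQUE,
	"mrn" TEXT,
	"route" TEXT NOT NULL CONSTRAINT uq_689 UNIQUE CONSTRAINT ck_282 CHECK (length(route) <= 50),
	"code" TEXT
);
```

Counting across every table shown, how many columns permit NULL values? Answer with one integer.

wards: 2 nullable (specialty, name — PK (ward_id, mrn, refills) and explicit NOT NULL columns excluded).
medications: 6 nullable (severity, result, name, medication_id, dosage, duration — PK (specialty, date) and explicit NOT NULL columns excluded).
prescriptions: 5 nullable (policy_no, bed, code, duration, date — PK (prescription_id) and explicit NOT NULL columns excluded).
diagnoses: 5 nullable (diagnosis_id, dob, name, cost, code — PK (notes, bed) and explicit NOT NULL columns excluded).
visits: 8 nullable (duration, dosage, date, visit_id, value, severity, mrn, code — PK (refills) and explicit NOT NULL columns excluded).
Total: 2 + 6 + 5 + 5 + 8 = 26.

26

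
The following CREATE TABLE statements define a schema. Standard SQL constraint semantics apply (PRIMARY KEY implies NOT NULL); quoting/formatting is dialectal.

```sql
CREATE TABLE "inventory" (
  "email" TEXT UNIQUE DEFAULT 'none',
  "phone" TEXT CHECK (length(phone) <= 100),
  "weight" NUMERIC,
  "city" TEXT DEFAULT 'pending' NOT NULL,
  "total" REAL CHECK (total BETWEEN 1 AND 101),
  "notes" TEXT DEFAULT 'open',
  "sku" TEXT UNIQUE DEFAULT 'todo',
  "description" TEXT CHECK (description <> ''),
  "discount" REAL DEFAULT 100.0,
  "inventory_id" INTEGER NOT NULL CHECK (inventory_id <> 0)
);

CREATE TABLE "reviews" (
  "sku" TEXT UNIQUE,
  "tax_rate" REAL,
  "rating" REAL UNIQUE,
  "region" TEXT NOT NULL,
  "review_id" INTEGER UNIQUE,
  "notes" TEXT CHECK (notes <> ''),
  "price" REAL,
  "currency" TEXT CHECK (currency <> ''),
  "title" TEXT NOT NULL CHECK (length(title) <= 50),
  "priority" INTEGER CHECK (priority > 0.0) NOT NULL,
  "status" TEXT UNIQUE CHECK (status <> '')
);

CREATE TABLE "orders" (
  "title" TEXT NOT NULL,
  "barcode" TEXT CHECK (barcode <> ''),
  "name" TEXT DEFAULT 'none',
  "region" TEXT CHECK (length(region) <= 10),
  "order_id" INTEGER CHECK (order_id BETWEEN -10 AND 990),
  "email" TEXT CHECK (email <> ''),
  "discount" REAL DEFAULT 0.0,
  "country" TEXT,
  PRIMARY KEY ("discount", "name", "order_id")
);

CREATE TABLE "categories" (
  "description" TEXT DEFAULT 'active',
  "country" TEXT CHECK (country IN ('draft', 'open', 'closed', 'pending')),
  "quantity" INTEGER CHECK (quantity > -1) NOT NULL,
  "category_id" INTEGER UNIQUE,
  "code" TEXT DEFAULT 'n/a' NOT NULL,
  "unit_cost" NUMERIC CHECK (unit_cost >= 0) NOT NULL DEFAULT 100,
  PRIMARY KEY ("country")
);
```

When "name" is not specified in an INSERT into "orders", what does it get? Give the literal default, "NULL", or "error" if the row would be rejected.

name has an explicit DEFAULT 'none'.
When the column is omitted from an INSERT, that default is used.

'none'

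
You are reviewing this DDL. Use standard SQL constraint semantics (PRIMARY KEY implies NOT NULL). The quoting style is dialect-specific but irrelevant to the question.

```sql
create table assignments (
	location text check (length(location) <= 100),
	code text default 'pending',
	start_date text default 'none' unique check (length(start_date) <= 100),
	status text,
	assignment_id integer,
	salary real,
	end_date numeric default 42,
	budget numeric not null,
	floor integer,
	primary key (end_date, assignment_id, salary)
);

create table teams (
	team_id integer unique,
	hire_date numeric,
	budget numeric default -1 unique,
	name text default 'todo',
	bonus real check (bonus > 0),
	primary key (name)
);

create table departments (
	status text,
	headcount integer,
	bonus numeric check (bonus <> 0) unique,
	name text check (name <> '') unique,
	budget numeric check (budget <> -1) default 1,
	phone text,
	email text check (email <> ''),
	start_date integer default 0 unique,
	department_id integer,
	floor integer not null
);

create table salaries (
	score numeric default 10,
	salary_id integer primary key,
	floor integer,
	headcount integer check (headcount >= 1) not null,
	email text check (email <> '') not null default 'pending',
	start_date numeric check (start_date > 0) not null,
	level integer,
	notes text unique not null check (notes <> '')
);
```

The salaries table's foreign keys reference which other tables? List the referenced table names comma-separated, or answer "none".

No column in salaries has a REFERENCES clause.

none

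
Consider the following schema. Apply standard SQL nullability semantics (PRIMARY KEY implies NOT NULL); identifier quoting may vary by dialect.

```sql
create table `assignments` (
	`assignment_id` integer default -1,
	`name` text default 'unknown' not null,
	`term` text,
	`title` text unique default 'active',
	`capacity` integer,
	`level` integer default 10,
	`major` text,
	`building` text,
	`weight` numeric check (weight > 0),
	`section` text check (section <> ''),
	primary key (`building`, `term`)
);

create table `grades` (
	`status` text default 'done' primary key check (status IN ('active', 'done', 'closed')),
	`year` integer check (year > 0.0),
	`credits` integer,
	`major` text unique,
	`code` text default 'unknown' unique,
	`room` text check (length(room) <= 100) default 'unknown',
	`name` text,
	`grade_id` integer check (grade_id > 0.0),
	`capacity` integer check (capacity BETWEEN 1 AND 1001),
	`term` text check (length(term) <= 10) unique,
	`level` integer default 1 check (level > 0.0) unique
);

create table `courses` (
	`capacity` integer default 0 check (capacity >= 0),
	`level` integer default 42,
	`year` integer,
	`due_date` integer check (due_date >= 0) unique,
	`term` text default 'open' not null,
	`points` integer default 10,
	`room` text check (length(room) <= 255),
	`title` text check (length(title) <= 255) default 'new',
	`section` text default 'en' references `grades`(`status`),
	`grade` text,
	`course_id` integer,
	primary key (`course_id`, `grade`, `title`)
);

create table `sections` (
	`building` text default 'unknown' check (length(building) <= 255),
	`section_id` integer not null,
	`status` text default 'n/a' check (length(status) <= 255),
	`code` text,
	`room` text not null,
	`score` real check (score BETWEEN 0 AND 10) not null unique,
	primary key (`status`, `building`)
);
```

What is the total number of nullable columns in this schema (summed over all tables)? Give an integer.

assignments: 7 nullable (assignment_id, title, capacity, level, major, weight, section — PK (building, term) and explicit NOT NULL columns excluded).
grades: 10 nullable (year, credits, major, code, room, name, grade_id, capacity, term, level — PK (status) and explicit NOT NULL columns excluded).
courses: 7 nullable (capacity, level, year, due_date, points, room, section — PK (course_id, grade, title) and explicit NOT NULL columns excluded).
sections: 1 nullable (code — PK (status, building) and explicit NOT NULL columns excluded).
Total: 7 + 10 + 7 + 1 = 25.

25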